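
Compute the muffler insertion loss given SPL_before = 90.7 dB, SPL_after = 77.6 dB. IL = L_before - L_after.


Insertion loss = SPL without muffler - SPL with muffler
IL = 90.7 - 77.6 = 13.1 dB


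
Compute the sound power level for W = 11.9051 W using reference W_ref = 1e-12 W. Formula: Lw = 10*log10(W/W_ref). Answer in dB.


W / W_ref = 11.9051 / 1e-12 = 1.19051e+13
Lw = 10 * log10(1.19051e+13) = 130.76 dB


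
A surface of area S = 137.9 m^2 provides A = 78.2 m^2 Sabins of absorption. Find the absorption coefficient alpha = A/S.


Absorption coefficient = absorbed power / incident power
alpha = A / S = 78.2 / 137.9 = 0.56708


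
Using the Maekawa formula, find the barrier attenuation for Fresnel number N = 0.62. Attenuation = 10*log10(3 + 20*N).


3 + 20*N = 3 + 20*0.62 = 15.4
Att = 10*log10(15.4) = 11.875 dB


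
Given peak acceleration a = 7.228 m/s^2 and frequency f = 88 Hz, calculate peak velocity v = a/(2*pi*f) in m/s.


omega = 2*pi*f = 2*pi*88 = 552.92 rad/s
v = a / omega = 7.228 / 552.92 = 0.013072 m/s


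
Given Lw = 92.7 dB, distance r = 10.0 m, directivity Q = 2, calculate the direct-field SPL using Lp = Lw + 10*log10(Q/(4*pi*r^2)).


4*pi*r^2 = 4*pi*10.0^2 = 1256.64 m^2
Q / (4*pi*r^2) = 2 / 1256.64 = 0.00159155
Lp = 92.7 + 10*log10(0.00159155) = 64.718 dB


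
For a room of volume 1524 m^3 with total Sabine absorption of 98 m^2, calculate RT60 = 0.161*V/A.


RT60 = 0.161 * 1524 / 98 = 2.5037 s


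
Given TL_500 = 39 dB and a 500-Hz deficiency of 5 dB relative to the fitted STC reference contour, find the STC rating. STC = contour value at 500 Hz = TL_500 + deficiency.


By ASTM E413, STC = value of the fitted reference contour at 500 Hz.
Contour value at 500 Hz = TL_500 + deficiency = 39 + 5 = 44
STC = 44


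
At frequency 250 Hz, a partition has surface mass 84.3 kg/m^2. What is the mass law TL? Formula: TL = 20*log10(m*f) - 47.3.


m * f = 84.3 * 250 = 21075
20*log10(21075) = 86.4754 dB
TL = 86.4754 - 47.3 = 39.175 dB


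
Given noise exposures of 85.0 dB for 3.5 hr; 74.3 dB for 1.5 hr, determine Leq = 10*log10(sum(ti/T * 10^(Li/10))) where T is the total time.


T_total = 3.5 + 1.5 = 5.0 hr
(3.5/5.0) * 10^(85.0/10) = 2.21359e+08
(1.5/5.0) * 10^(74.3/10) = 8.0746e+06
Sum = 2.21359e+08 + 8.0746e+06 = 2.29434e+08
Leq = 10*log10(2.29434e+08) = 83.607 dB


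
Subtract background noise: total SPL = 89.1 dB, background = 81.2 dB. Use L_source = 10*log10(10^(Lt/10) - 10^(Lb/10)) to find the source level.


10^(89.1/10) = 8.12831e+08
10^(81.2/10) = 1.31826e+08
Difference = 8.12831e+08 - 1.31826e+08 = 6.81005e+08
L_source = 10*log10(6.81005e+08) = 88.332 dB


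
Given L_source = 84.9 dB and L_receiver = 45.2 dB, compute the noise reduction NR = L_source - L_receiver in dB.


NR = L_source - L_receiver (difference between source and receiving room levels)
NR = 84.9 - 45.2 = 39.7 dB


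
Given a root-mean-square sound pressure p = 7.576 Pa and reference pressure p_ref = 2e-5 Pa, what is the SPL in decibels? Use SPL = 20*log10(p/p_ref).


p / p_ref = 7.576 / 2e-5 = 378800
SPL = 20 * log10(378800) = 111.57 dB


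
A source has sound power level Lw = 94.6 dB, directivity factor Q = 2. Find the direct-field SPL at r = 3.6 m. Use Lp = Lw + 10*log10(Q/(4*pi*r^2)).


4*pi*r^2 = 4*pi*3.6^2 = 162.86 m^2
Q / (4*pi*r^2) = 2 / 162.86 = 0.0122805
Lp = 94.6 + 10*log10(0.0122805) = 75.492 dB


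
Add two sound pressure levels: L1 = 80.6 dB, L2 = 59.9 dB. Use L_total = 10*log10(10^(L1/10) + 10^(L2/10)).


10^(80.6/10) = 1.14815e+08
10^(59.9/10) = 977237
Sum = 1.14815e+08 + 977237 = 1.15792e+08
L_total = 10*log10(1.15792e+08) = 80.637 dB


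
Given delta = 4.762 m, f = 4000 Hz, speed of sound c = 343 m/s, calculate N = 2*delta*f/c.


N = 2*delta*f/c = 2*delta/lambda, where lambda = c/f
lambda = 343 / 4000 = 0.08575 m
N = 2 * 4.762 / 0.08575 = 111.07


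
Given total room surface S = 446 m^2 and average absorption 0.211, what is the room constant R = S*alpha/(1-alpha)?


R = 446 * 0.211 / (1 - 0.211) = 119.27 m^2


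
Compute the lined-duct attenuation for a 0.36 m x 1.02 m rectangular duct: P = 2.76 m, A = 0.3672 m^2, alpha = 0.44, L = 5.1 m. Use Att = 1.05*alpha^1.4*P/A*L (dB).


alpha^1.4 = 0.44^1.4 = 0.316835
Attenuation rate = 1.05 * alpha^1.4 * P / A
= 1.05 * 0.316835 * 2.76 / 0.3672 = 2.50051 dB/m
Total Att = 2.50051 * 5.1 = 12.753 dB


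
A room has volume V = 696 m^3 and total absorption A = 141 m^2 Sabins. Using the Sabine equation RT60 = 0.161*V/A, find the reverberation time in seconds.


RT60 = 0.161 * 696 / 141 = 0.79472 s


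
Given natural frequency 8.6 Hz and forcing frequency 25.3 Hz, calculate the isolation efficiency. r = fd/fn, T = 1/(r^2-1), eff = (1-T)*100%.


r = 25.3 / 8.6 = 2.94186
r^2 - 1 = 2.94186^2 - 1 = 7.65454
T = 1/7.65454 = 0.130641
Efficiency = (1 - 0.130641)*100 = 86.936 %


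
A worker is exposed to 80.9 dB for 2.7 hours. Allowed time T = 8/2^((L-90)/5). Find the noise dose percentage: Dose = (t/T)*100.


T_allowed = 8 / 2^((80.9 - 90)/5) = 28.2465 hr
Dose = 2.7 / 28.2465 * 100 = 9.5587 %


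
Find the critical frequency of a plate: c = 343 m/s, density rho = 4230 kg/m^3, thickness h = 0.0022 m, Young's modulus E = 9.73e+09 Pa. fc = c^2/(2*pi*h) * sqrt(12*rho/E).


12*rho/E = 12*4230/9.73e+09 = 5.21686e-06
sqrt(12*rho/E) = sqrt(5.21686e-06) = 0.00228404
c^2/(2*pi*h) = 343^2/(2*pi*0.0022) = 8.5111e+06
fc = 8.5111e+06 * 0.00228404 = 19440 Hz


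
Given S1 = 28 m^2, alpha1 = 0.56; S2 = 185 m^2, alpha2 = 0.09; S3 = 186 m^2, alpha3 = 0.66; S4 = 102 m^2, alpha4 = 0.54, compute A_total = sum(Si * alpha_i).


28 * 0.56 = 15.68
185 * 0.09 = 16.65
186 * 0.66 = 122.76
102 * 0.54 = 55.08
A_total = 15.68 + 16.65 + 122.76 + 55.08 = 210.17 m^2


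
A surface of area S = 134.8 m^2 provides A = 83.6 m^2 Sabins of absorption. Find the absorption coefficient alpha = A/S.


Absorption coefficient = absorbed power / incident power
alpha = A / S = 83.6 / 134.8 = 0.62018


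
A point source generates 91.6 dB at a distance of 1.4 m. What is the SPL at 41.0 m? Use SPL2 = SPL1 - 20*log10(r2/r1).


r2/r1 = 41.0/1.4 = 29.2857
Correction = 20*log10(29.2857) = 29.3331 dB
SPL2 = 91.6 - 29.3331 = 62.267 dB


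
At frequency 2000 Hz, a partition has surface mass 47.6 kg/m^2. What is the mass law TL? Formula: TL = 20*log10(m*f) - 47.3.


m * f = 47.6 * 2000 = 95200
20*log10(95200) = 99.5727 dB
TL = 99.5727 - 47.3 = 52.273 dB


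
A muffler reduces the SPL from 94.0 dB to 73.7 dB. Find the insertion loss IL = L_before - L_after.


Insertion loss = SPL without muffler - SPL with muffler
IL = 94.0 - 73.7 = 20.3 dB


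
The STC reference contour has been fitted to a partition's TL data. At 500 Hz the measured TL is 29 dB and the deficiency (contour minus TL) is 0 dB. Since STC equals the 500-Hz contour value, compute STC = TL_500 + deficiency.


By ASTM E413, STC = value of the fitted reference contour at 500 Hz.
Contour value at 500 Hz = TL_500 + deficiency = 29 + 0 = 29
STC = 29


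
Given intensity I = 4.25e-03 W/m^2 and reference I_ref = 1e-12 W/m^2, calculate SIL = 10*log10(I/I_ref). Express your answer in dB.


I / I_ref = 4.25e-03 / 1e-12 = 4.25e+09
SIL = 10 * log10(4.25e+09) = 96.284 dB


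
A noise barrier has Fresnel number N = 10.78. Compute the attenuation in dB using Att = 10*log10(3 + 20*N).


3 + 20*N = 3 + 20*10.78 = 218.6
Att = 10*log10(218.6) = 23.397 dB


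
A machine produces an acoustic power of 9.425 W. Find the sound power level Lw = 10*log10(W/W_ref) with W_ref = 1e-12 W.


W / W_ref = 9.425 / 1e-12 = 9.425e+12
Lw = 10 * log10(9.425e+12) = 129.74 dB


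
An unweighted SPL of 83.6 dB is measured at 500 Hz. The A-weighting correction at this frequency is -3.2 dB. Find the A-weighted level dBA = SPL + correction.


A-weighting table: 500 Hz -> -3.2 dB correction
SPL_A = SPL + correction = 83.6 + (-3.2) = 80.4 dBA


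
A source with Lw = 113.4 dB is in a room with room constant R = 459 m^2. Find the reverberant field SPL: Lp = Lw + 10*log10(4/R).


4/R = 4/459 = 0.0087146
Lp = 113.4 + 10*log10(0.0087146) = 92.802 dB


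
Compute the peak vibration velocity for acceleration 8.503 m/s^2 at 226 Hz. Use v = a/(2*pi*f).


omega = 2*pi*f = 2*pi*226 = 1420 rad/s
v = a / omega = 8.503 / 1420 = 0.005988 m/s


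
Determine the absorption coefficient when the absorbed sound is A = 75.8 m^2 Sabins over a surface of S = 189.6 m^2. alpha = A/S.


Absorption coefficient = absorbed power / incident power
alpha = A / S = 75.8 / 189.6 = 0.39979


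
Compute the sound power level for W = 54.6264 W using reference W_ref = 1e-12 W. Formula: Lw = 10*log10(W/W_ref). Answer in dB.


W / W_ref = 54.6264 / 1e-12 = 5.46264e+13
Lw = 10 * log10(5.46264e+13) = 137.37 dB


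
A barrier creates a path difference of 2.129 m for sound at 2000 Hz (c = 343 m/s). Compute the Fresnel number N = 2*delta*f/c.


N = 2*delta*f/c = 2*delta/lambda, where lambda = c/f
lambda = 343 / 2000 = 0.1715 m
N = 2 * 2.129 / 0.1715 = 24.828


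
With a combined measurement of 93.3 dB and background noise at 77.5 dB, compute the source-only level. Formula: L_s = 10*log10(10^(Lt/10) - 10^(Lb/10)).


10^(93.3/10) = 2.13796e+09
10^(77.5/10) = 5.62341e+07
Difference = 2.13796e+09 - 5.62341e+07 = 2.08173e+09
L_source = 10*log10(2.08173e+09) = 93.184 dB


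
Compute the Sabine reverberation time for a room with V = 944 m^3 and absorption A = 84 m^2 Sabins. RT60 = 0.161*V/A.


RT60 = 0.161 * 944 / 84 = 1.8093 s


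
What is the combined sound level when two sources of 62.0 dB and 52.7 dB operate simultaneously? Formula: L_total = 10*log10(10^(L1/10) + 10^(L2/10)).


10^(62.0/10) = 1.58489e+06
10^(52.7/10) = 186209
Sum = 1.58489e+06 + 186209 = 1.7711e+06
L_total = 10*log10(1.7711e+06) = 62.482 dB


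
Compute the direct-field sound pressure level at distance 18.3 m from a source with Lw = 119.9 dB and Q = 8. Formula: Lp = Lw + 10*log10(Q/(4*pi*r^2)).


4*pi*r^2 = 4*pi*18.3^2 = 4208.35 m^2
Q / (4*pi*r^2) = 8 / 4208.35 = 0.00190098
Lp = 119.9 + 10*log10(0.00190098) = 92.69 dB


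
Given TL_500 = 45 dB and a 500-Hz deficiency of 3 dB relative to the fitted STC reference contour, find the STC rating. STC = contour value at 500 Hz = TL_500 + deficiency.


By ASTM E413, STC = value of the fitted reference contour at 500 Hz.
Contour value at 500 Hz = TL_500 + deficiency = 45 + 3 = 48
STC = 48


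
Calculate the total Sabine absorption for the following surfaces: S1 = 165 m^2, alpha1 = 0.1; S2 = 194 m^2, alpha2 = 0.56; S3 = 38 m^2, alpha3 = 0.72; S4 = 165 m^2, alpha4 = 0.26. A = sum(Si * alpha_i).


165 * 0.1 = 16.5
194 * 0.56 = 108.64
38 * 0.72 = 27.36
165 * 0.26 = 42.9
A_total = 16.5 + 108.64 + 27.36 + 42.9 = 195.4 m^2


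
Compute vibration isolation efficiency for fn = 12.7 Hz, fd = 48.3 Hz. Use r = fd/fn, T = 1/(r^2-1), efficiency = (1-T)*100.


r = 48.3 / 12.7 = 3.80315
r^2 - 1 = 3.80315^2 - 1 = 13.4639
T = 1/13.4639 = 0.0742727
Efficiency = (1 - 0.0742727)*100 = 92.573 %


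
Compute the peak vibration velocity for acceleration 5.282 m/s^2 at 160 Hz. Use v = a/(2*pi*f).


omega = 2*pi*f = 2*pi*160 = 1005.31 rad/s
v = a / omega = 5.282 / 1005.31 = 0.0052541 m/s


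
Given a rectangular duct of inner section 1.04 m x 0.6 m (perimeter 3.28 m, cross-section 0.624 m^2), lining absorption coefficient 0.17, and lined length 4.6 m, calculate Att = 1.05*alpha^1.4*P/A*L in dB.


alpha^1.4 = 0.17^1.4 = 0.0836813
Attenuation rate = 1.05 * alpha^1.4 * P / A
= 1.05 * 0.0836813 * 3.28 / 0.624 = 0.461856 dB/m
Total Att = 0.461856 * 4.6 = 2.1245 dB


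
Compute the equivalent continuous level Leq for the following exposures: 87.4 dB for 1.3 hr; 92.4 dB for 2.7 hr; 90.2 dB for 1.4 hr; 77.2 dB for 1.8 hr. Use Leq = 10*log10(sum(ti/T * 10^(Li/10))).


T_total = 1.3 + 2.7 + 1.4 + 1.8 = 7.2 hr
(1.3/7.2) * 10^(87.4/10) = 9.92227e+07
(2.7/7.2) * 10^(92.4/10) = 6.51675e+08
(1.4/7.2) * 10^(90.2/10) = 2.03608e+08
(1.8/7.2) * 10^(77.2/10) = 1.31202e+07
Sum = 9.92227e+07 + 6.51675e+08 + 2.03608e+08 + 1.31202e+07 = 9.67626e+08
Leq = 10*log10(9.67626e+08) = 89.857 dB


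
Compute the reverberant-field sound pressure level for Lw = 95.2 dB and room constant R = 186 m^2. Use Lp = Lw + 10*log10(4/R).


4/R = 4/186 = 0.0215054
Lp = 95.2 + 10*log10(0.0215054) = 78.525 dB


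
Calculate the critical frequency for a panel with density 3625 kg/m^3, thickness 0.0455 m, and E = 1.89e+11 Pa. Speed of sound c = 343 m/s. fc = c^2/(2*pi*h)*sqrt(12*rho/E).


12*rho/E = 12*3625/1.89e+11 = 2.30159e-07
sqrt(12*rho/E) = sqrt(2.30159e-07) = 0.000479749
c^2/(2*pi*h) = 343^2/(2*pi*0.0455) = 411526
fc = 411526 * 0.000479749 = 197.43 Hz


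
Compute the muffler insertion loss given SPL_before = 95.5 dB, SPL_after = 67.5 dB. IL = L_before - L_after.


Insertion loss = SPL without muffler - SPL with muffler
IL = 95.5 - 67.5 = 28 dB


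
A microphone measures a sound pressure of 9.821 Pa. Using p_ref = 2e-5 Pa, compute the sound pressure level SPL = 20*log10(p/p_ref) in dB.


p / p_ref = 9.821 / 2e-5 = 491050
SPL = 20 * log10(491050) = 113.82 dB


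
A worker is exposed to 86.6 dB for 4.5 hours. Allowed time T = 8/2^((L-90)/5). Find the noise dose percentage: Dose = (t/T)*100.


T_allowed = 8 / 2^((86.6 - 90)/5) = 12.8171 hr
Dose = 4.5 / 12.8171 * 100 = 35.109 %


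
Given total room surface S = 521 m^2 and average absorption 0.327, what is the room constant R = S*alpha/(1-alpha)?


R = 521 * 0.327 / (1 - 0.327) = 253.15 m^2


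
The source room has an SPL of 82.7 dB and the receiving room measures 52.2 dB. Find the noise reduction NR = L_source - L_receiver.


NR = L_source - L_receiver (difference between source and receiving room levels)
NR = 82.7 - 52.2 = 30.5 dB


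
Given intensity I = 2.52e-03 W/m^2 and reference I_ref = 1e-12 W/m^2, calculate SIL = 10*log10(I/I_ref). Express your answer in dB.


I / I_ref = 2.52e-03 / 1e-12 = 2.52e+09
SIL = 10 * log10(2.52e+09) = 94.014 dB


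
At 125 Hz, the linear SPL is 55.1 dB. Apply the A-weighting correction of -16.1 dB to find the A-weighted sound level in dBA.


A-weighting table: 125 Hz -> -16.1 dB correction
SPL_A = SPL + correction = 55.1 + (-16.1) = 39 dBA


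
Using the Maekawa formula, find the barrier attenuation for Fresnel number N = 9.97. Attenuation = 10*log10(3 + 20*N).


3 + 20*N = 3 + 20*9.97 = 202.4
Att = 10*log10(202.4) = 23.062 dB


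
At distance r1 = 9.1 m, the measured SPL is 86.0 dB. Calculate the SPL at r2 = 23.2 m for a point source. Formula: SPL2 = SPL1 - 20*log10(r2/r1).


r2/r1 = 23.2/9.1 = 2.54945
Correction = 20*log10(2.54945) = 8.12893 dB
SPL2 = 86.0 - 8.12893 = 77.871 dB


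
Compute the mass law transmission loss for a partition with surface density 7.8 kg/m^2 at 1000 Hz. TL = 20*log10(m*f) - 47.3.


m * f = 7.8 * 1000 = 7800
20*log10(7800) = 77.8419 dB
TL = 77.8419 - 47.3 = 30.542 dB


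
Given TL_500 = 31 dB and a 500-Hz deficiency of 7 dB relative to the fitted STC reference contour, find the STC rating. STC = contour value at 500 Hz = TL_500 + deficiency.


By ASTM E413, STC = value of the fitted reference contour at 500 Hz.
Contour value at 500 Hz = TL_500 + deficiency = 31 + 7 = 38
STC = 38


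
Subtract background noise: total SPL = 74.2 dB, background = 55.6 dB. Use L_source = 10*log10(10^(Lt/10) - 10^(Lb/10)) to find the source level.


10^(74.2/10) = 2.63027e+07
10^(55.6/10) = 363078
Difference = 2.63027e+07 - 363078 = 2.59396e+07
L_source = 10*log10(2.59396e+07) = 74.14 dB


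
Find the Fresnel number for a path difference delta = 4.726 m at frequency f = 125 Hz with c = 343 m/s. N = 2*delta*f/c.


N = 2*delta*f/c = 2*delta/lambda, where lambda = c/f
lambda = 343 / 125 = 2.744 m
N = 2 * 4.726 / 2.744 = 3.4446


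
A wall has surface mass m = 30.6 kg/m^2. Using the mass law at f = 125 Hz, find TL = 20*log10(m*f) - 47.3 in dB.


m * f = 30.6 * 125 = 3825
20*log10(3825) = 71.6526 dB
TL = 71.6526 - 47.3 = 24.353 dB


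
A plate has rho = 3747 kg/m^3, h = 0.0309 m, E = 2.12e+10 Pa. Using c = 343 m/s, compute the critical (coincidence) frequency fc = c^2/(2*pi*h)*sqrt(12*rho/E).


12*rho/E = 12*3747/2.12e+10 = 2.12094e-06
sqrt(12*rho/E) = sqrt(2.12094e-06) = 0.00145634
c^2/(2*pi*h) = 343^2/(2*pi*0.0309) = 605968
fc = 605968 * 0.00145634 = 882.5 Hz


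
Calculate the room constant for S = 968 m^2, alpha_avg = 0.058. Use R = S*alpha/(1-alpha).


R = 968 * 0.058 / (1 - 0.058) = 59.601 m^2


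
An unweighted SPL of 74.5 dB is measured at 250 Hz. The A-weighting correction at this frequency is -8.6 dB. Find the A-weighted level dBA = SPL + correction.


A-weighting table: 250 Hz -> -8.6 dB correction
SPL_A = SPL + correction = 74.5 + (-8.6) = 65.9 dBA


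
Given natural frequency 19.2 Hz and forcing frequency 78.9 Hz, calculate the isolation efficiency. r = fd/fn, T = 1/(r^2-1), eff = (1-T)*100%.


r = 78.9 / 19.2 = 4.10938
r^2 - 1 = 4.10938^2 - 1 = 15.887
T = 1/15.887 = 0.0629445
Efficiency = (1 - 0.0629445)*100 = 93.706 %


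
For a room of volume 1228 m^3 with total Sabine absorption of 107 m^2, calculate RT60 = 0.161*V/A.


RT60 = 0.161 * 1228 / 107 = 1.8477 s


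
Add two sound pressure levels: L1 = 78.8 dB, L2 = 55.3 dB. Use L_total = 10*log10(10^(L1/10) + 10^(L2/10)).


10^(78.8/10) = 7.58578e+07
10^(55.3/10) = 338844
Sum = 7.58578e+07 + 338844 = 7.61966e+07
L_total = 10*log10(7.61966e+07) = 78.819 dB


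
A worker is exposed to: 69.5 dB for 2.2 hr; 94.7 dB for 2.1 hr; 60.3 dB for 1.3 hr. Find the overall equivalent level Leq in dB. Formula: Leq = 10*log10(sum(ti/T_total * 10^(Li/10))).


T_total = 2.2 + 2.1 + 1.3 = 5.6 hr
(2.2/5.6) * 10^(69.5/10) = 3.50134e+06
(2.1/5.6) * 10^(94.7/10) = 1.1067e+09
(1.3/5.6) * 10^(60.3/10) = 248746
Sum = 3.50134e+06 + 1.1067e+09 + 248746 = 1.11045e+09
Leq = 10*log10(1.11045e+09) = 90.455 dB


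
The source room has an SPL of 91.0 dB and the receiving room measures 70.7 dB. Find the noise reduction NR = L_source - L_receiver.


NR = L_source - L_receiver (difference between source and receiving room levels)
NR = 91.0 - 70.7 = 20.3 dB


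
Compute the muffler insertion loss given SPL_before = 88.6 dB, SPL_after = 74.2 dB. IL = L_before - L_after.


Insertion loss = SPL without muffler - SPL with muffler
IL = 88.6 - 74.2 = 14.4 dB


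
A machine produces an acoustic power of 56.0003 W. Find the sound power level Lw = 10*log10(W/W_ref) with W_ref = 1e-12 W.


W / W_ref = 56.0003 / 1e-12 = 5.60003e+13
Lw = 10 * log10(5.60003e+13) = 137.48 dB


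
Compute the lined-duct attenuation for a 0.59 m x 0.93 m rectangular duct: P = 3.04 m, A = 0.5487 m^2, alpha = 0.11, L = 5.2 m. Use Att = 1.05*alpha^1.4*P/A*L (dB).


alpha^1.4 = 0.11^1.4 = 0.0454935
Attenuation rate = 1.05 * alpha^1.4 * P / A
= 1.05 * 0.0454935 * 3.04 / 0.5487 = 0.264653 dB/m
Total Att = 0.264653 * 5.2 = 1.3762 dB


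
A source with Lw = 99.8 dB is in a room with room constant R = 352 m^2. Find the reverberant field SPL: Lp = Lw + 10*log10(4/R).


4/R = 4/352 = 0.0113636
Lp = 99.8 + 10*log10(0.0113636) = 80.355 dB


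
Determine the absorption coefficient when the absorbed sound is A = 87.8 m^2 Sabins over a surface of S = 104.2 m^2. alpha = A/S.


Absorption coefficient = absorbed power / incident power
alpha = A / S = 87.8 / 104.2 = 0.84261


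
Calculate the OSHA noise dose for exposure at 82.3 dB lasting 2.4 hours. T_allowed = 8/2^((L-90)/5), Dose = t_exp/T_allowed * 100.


T_allowed = 8 / 2^((82.3 - 90)/5) = 23.2636 hr
Dose = 2.4 / 23.2636 * 100 = 10.317 %


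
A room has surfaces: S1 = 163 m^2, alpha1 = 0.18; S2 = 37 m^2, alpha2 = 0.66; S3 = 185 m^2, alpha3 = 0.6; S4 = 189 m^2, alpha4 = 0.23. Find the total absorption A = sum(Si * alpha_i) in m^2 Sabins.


163 * 0.18 = 29.34
37 * 0.66 = 24.42
185 * 0.6 = 111
189 * 0.23 = 43.47
A_total = 29.34 + 24.42 + 111 + 43.47 = 208.23 m^2


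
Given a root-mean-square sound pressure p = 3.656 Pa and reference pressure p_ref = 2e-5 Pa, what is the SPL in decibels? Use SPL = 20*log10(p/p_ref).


p / p_ref = 3.656 / 2e-5 = 182800
SPL = 20 * log10(182800) = 105.24 dB


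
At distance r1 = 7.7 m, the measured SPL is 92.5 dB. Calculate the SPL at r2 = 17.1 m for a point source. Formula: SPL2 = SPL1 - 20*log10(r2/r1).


r2/r1 = 17.1/7.7 = 2.22078
Correction = 20*log10(2.22078) = 6.93011 dB
SPL2 = 92.5 - 6.93011 = 85.57 dB


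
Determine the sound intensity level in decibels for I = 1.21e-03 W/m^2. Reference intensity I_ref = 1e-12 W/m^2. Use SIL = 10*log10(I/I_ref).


I / I_ref = 1.21e-03 / 1e-12 = 1.21e+09
SIL = 10 * log10(1.21e+09) = 90.828 dB


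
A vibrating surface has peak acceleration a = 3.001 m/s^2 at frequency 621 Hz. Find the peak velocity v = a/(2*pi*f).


omega = 2*pi*f = 2*pi*621 = 3901.86 rad/s
v = a / omega = 3.001 / 3901.86 = 0.00076912 m/s


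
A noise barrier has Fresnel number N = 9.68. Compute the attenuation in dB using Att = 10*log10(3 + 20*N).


3 + 20*N = 3 + 20*9.68 = 196.6
Att = 10*log10(196.6) = 22.936 dB


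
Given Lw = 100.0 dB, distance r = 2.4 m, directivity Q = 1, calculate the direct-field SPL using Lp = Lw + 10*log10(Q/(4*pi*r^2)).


4*pi*r^2 = 4*pi*2.4^2 = 72.3823 m^2
Q / (4*pi*r^2) = 1 / 72.3823 = 0.0138155
Lp = 100.0 + 10*log10(0.0138155) = 81.404 dB


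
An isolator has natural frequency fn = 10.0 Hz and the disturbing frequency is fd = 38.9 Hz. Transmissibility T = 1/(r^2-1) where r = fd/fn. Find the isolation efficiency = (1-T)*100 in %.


r = 38.9 / 10.0 = 3.89
r^2 - 1 = 3.89^2 - 1 = 14.1321
T = 1/14.1321 = 0.0707609
Efficiency = (1 - 0.0707609)*100 = 92.924 %


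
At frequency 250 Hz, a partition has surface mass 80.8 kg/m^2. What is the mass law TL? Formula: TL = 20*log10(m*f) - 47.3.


m * f = 80.8 * 250 = 20200
20*log10(20200) = 86.107 dB
TL = 86.107 - 47.3 = 38.807 dB


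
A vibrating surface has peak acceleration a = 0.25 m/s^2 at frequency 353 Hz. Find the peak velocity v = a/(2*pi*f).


omega = 2*pi*f = 2*pi*353 = 2217.96 rad/s
v = a / omega = 0.25 / 2217.96 = 0.00011272 m/s


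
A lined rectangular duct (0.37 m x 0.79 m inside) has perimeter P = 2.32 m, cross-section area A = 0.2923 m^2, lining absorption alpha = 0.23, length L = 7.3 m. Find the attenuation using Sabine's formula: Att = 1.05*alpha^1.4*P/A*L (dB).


alpha^1.4 = 0.23^1.4 = 0.127767
Attenuation rate = 1.05 * alpha^1.4 * P / A
= 1.05 * 0.127767 * 2.32 / 0.2923 = 1.0648 dB/m
Total Att = 1.0648 * 7.3 = 7.773 dB


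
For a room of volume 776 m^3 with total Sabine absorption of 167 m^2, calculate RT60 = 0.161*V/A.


RT60 = 0.161 * 776 / 167 = 0.74812 s


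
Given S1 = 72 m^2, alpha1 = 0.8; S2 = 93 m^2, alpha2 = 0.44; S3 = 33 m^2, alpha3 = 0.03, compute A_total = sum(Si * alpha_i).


72 * 0.8 = 57.6
93 * 0.44 = 40.92
33 * 0.03 = 0.99
A_total = 57.6 + 40.92 + 0.99 = 99.51 m^2


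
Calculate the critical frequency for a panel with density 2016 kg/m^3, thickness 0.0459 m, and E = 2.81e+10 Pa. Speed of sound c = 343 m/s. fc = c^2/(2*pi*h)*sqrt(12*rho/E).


12*rho/E = 12*2016/2.81e+10 = 8.60925e-07
sqrt(12*rho/E) = sqrt(8.60925e-07) = 0.00092786
c^2/(2*pi*h) = 343^2/(2*pi*0.0459) = 407939
fc = 407939 * 0.00092786 = 378.51 Hz


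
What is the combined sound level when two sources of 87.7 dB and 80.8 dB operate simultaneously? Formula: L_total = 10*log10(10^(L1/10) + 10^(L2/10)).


10^(87.7/10) = 5.88844e+08
10^(80.8/10) = 1.20226e+08
Sum = 5.88844e+08 + 1.20226e+08 = 7.0907e+08
L_total = 10*log10(7.0907e+08) = 88.507 dB


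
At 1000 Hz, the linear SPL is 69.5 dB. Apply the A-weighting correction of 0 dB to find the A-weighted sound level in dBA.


A-weighting table: 1000 Hz -> 0 dB correction
SPL_A = SPL + correction = 69.5 + (0) = 69.5 dBA


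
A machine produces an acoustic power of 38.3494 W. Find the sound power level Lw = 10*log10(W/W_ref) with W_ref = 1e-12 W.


W / W_ref = 38.3494 / 1e-12 = 3.83494e+13
Lw = 10 * log10(3.83494e+13) = 135.84 dB


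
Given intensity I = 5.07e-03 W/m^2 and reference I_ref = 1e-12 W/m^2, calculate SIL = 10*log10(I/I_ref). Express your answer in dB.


I / I_ref = 5.07e-03 / 1e-12 = 5.07e+09
SIL = 10 * log10(5.07e+09) = 97.05 dB


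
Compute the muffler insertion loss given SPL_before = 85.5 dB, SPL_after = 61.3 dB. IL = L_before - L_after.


Insertion loss = SPL without muffler - SPL with muffler
IL = 85.5 - 61.3 = 24.2 dB


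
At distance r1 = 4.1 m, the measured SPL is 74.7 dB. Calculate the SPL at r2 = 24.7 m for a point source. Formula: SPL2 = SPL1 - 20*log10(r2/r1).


r2/r1 = 24.7/4.1 = 6.02439
Correction = 20*log10(6.02439) = 15.5983 dB
SPL2 = 74.7 - 15.5983 = 59.102 dB


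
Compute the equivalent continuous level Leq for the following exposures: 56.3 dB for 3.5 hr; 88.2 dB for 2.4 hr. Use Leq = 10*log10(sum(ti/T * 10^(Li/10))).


T_total = 3.5 + 2.4 = 5.9 hr
(3.5/5.9) * 10^(56.3/10) = 253056
(2.4/5.9) * 10^(88.2/10) = 2.68757e+08
Sum = 253056 + 2.68757e+08 = 2.6901e+08
Leq = 10*log10(2.6901e+08) = 84.298 dB


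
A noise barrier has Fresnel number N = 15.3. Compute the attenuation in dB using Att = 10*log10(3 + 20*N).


3 + 20*N = 3 + 20*15.3 = 309
Att = 10*log10(309) = 24.9 dB


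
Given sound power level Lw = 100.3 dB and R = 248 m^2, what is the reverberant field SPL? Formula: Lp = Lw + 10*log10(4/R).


4/R = 4/248 = 0.016129
Lp = 100.3 + 10*log10(0.016129) = 82.376 dB


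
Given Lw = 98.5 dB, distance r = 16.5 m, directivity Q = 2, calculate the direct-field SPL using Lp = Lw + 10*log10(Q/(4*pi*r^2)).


4*pi*r^2 = 4*pi*16.5^2 = 3421.19 m^2
Q / (4*pi*r^2) = 2 / 3421.19 = 0.000584592
Lp = 98.5 + 10*log10(0.000584592) = 66.169 dB


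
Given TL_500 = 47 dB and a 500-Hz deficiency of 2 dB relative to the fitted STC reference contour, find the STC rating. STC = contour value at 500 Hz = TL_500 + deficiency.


By ASTM E413, STC = value of the fitted reference contour at 500 Hz.
Contour value at 500 Hz = TL_500 + deficiency = 47 + 2 = 49
STC = 49


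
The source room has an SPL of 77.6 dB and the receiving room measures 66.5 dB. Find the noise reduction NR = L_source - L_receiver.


NR = L_source - L_receiver (difference between source and receiving room levels)
NR = 77.6 - 66.5 = 11.1 dB


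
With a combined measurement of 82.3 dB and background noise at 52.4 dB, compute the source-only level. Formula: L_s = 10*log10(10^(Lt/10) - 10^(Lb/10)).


10^(82.3/10) = 1.69824e+08
10^(52.4/10) = 173780
Difference = 1.69824e+08 - 173780 = 1.6965e+08
L_source = 10*log10(1.6965e+08) = 82.296 dB


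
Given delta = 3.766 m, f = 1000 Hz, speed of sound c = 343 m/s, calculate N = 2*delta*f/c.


N = 2*delta*f/c = 2*delta/lambda, where lambda = c/f
lambda = 343 / 1000 = 0.343 m
N = 2 * 3.766 / 0.343 = 21.959


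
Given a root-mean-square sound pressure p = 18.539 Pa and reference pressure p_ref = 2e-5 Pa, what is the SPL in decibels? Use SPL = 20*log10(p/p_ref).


p / p_ref = 18.539 / 2e-5 = 926950
SPL = 20 * log10(926950) = 119.34 dB


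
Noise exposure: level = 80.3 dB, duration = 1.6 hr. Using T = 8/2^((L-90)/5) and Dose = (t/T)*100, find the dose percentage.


T_allowed = 8 / 2^((80.3 - 90)/5) = 30.6965 hr
Dose = 1.6 / 30.6965 * 100 = 5.2123 %


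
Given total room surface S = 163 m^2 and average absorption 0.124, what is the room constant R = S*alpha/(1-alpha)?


R = 163 * 0.124 / (1 - 0.124) = 23.073 m^2


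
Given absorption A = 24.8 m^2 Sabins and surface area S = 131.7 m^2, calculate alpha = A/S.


Absorption coefficient = absorbed power / incident power
alpha = A / S = 24.8 / 131.7 = 0.18831


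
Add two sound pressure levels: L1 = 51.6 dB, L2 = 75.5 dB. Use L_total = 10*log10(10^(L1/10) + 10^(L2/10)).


10^(51.6/10) = 144544
10^(75.5/10) = 3.54813e+07
Sum = 144544 + 3.54813e+07 = 3.56258e+07
L_total = 10*log10(3.56258e+07) = 75.518 dB


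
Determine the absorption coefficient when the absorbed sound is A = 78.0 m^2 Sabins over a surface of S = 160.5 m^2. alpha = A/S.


Absorption coefficient = absorbed power / incident power
alpha = A / S = 78.0 / 160.5 = 0.48598


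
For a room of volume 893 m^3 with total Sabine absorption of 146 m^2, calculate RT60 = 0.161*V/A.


RT60 = 0.161 * 893 / 146 = 0.98475 s


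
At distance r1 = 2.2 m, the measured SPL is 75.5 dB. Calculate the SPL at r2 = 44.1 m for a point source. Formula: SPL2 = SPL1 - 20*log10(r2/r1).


r2/r1 = 44.1/2.2 = 20.0455
Correction = 20*log10(20.0455) = 26.0403 dB
SPL2 = 75.5 - 26.0403 = 49.46 dB


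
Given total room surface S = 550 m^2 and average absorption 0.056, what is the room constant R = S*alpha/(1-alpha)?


R = 550 * 0.056 / (1 - 0.056) = 32.627 m^2


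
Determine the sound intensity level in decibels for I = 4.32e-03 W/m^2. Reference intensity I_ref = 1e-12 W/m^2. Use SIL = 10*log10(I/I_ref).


I / I_ref = 4.32e-03 / 1e-12 = 4.32e+09
SIL = 10 * log10(4.32e+09) = 96.355 dB


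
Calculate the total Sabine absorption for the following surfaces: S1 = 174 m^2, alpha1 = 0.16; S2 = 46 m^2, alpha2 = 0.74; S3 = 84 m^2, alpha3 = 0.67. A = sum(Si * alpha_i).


174 * 0.16 = 27.84
46 * 0.74 = 34.04
84 * 0.67 = 56.28
A_total = 27.84 + 34.04 + 56.28 = 118.16 m^2


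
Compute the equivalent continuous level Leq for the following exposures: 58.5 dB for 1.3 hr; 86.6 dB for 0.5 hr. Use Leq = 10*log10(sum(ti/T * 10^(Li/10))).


T_total = 1.3 + 0.5 = 1.8 hr
(1.3/1.8) * 10^(58.5/10) = 511294
(0.5/1.8) * 10^(86.6/10) = 1.26969e+08
Sum = 511294 + 1.26969e+08 = 1.2748e+08
Leq = 10*log10(1.2748e+08) = 81.054 dB


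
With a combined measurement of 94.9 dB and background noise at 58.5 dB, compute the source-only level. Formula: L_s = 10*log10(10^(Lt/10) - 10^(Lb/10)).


10^(94.9/10) = 3.0903e+09
10^(58.5/10) = 707946
Difference = 3.0903e+09 - 707946 = 3.08959e+09
L_source = 10*log10(3.08959e+09) = 94.899 dB


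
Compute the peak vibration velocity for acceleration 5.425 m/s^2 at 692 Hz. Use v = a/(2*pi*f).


omega = 2*pi*f = 2*pi*692 = 4347.96 rad/s
v = a / omega = 5.425 / 4347.96 = 0.0012477 m/s


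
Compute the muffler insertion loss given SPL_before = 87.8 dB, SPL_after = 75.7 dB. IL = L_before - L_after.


Insertion loss = SPL without muffler - SPL with muffler
IL = 87.8 - 75.7 = 12.1 dB


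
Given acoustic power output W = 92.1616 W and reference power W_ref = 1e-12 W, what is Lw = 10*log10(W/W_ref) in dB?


W / W_ref = 92.1616 / 1e-12 = 9.21616e+13
Lw = 10 * log10(9.21616e+13) = 139.65 dB


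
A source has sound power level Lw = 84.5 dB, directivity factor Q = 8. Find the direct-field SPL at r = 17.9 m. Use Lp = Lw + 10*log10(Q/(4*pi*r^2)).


4*pi*r^2 = 4*pi*17.9^2 = 4026.39 m^2
Q / (4*pi*r^2) = 8 / 4026.39 = 0.00198689
Lp = 84.5 + 10*log10(0.00198689) = 57.482 dB


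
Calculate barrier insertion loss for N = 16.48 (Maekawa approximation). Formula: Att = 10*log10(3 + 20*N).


3 + 20*N = 3 + 20*16.48 = 332.6
Att = 10*log10(332.6) = 25.219 dB


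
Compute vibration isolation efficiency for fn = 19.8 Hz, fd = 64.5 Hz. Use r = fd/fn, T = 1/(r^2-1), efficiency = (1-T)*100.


r = 64.5 / 19.8 = 3.25758
r^2 - 1 = 3.25758^2 - 1 = 9.61183
T = 1/9.61183 = 0.104038
Efficiency = (1 - 0.104038)*100 = 89.596 %


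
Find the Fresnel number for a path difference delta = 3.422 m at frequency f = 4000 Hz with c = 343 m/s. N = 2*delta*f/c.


N = 2*delta*f/c = 2*delta/lambda, where lambda = c/f
lambda = 343 / 4000 = 0.08575 m
N = 2 * 3.422 / 0.08575 = 79.813


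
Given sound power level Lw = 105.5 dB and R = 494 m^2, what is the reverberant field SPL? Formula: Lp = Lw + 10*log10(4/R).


4/R = 4/494 = 0.00809717
Lp = 105.5 + 10*log10(0.00809717) = 84.583 dB


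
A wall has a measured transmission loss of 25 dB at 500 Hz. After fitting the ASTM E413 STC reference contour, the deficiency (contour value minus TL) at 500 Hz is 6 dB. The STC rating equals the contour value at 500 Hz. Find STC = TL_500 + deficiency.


By ASTM E413, STC = value of the fitted reference contour at 500 Hz.
Contour value at 500 Hz = TL_500 + deficiency = 25 + 6 = 31
STC = 31


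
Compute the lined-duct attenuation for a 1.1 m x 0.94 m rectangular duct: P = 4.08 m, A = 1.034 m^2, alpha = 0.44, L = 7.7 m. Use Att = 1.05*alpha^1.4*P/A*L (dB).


alpha^1.4 = 0.44^1.4 = 0.316835
Attenuation rate = 1.05 * alpha^1.4 * P / A
= 1.05 * 0.316835 * 4.08 / 1.034 = 1.31269 dB/m
Total Att = 1.31269 * 7.7 = 10.108 dB


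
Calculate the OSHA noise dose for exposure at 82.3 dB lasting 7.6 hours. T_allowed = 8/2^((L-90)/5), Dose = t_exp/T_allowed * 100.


T_allowed = 8 / 2^((82.3 - 90)/5) = 23.2636 hr
Dose = 7.6 / 23.2636 * 100 = 32.669 %


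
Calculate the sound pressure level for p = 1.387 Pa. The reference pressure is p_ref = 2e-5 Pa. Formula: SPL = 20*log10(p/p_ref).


p / p_ref = 1.387 / 2e-5 = 69350
SPL = 20 * log10(69350) = 96.821 dB


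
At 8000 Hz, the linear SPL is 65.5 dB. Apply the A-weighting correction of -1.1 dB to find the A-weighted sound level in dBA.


A-weighting table: 8000 Hz -> -1.1 dB correction
SPL_A = SPL + correction = 65.5 + (-1.1) = 64.4 dBA


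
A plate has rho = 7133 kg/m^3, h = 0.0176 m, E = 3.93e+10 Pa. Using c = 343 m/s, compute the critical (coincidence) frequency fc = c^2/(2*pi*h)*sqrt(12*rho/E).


12*rho/E = 12*7133/3.93e+10 = 2.17802e-06
sqrt(12*rho/E) = sqrt(2.17802e-06) = 0.00147581
c^2/(2*pi*h) = 343^2/(2*pi*0.0176) = 1.06389e+06
fc = 1.06389e+06 * 0.00147581 = 1570.1 Hz


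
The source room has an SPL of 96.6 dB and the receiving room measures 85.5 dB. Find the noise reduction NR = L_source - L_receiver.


NR = L_source - L_receiver (difference between source and receiving room levels)
NR = 96.6 - 85.5 = 11.1 dB


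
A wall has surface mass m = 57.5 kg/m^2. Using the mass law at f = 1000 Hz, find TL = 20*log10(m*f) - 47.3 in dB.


m * f = 57.5 * 1000 = 57500
20*log10(57500) = 95.1934 dB
TL = 95.1934 - 47.3 = 47.893 dB


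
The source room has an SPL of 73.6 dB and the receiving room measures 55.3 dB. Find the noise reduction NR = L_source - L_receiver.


NR = L_source - L_receiver (difference between source and receiving room levels)
NR = 73.6 - 55.3 = 18.3 dB


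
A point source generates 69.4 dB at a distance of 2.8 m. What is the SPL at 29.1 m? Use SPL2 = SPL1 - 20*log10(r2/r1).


r2/r1 = 29.1/2.8 = 10.3929
Correction = 20*log10(10.3929) = 20.3347 dB
SPL2 = 69.4 - 20.3347 = 49.065 dB


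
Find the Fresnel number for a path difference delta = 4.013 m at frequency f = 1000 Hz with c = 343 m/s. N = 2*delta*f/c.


N = 2*delta*f/c = 2*delta/lambda, where lambda = c/f
lambda = 343 / 1000 = 0.343 m
N = 2 * 4.013 / 0.343 = 23.399


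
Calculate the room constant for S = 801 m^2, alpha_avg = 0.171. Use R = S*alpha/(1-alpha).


R = 801 * 0.171 / (1 - 0.171) = 165.22 m^2


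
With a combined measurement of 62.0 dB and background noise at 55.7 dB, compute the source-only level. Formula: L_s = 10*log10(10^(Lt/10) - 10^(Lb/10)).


10^(62.0/10) = 1.58489e+06
10^(55.7/10) = 371535
Difference = 1.58489e+06 - 371535 = 1.21336e+06
L_source = 10*log10(1.21336e+06) = 60.84 dB


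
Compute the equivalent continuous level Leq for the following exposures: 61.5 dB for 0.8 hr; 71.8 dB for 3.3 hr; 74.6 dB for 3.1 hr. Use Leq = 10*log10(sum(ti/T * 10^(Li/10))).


T_total = 0.8 + 3.3 + 3.1 = 7.2 hr
(0.8/7.2) * 10^(61.5/10) = 156949
(3.3/7.2) * 10^(71.8/10) = 6.93716e+06
(3.1/7.2) * 10^(74.6/10) = 1.24174e+07
Sum = 156949 + 6.93716e+06 + 1.24174e+07 = 1.95115e+07
Leq = 10*log10(1.95115e+07) = 72.903 dB


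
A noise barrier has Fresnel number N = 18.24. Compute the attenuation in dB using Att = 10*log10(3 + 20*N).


3 + 20*N = 3 + 20*18.24 = 367.8
Att = 10*log10(367.8) = 25.656 dB


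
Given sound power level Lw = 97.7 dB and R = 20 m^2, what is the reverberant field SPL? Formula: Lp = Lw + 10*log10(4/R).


4/R = 4/20 = 0.2
Lp = 97.7 + 10*log10(0.2) = 90.71 dB


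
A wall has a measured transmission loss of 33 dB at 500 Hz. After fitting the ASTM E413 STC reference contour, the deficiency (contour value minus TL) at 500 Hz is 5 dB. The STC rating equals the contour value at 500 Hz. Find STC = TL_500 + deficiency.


By ASTM E413, STC = value of the fitted reference contour at 500 Hz.
Contour value at 500 Hz = TL_500 + deficiency = 33 + 5 = 38
STC = 38


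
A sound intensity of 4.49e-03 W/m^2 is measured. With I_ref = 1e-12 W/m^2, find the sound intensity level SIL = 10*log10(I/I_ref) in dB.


I / I_ref = 4.49e-03 / 1e-12 = 4.49e+09
SIL = 10 * log10(4.49e+09) = 96.522 dB


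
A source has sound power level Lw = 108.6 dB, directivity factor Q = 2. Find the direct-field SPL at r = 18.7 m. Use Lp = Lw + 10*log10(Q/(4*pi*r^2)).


4*pi*r^2 = 4*pi*18.7^2 = 4394.33 m^2
Q / (4*pi*r^2) = 2 / 4394.33 = 0.000455132
Lp = 108.6 + 10*log10(0.000455132) = 75.181 dB


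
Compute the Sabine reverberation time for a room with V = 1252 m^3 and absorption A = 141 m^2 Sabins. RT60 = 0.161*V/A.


RT60 = 0.161 * 1252 / 141 = 1.4296 s


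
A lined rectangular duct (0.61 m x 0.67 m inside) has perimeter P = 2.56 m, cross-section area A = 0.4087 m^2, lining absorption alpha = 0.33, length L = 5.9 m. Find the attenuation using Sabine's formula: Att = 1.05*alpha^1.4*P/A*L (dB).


alpha^1.4 = 0.33^1.4 = 0.211797
Attenuation rate = 1.05 * alpha^1.4 * P / A
= 1.05 * 0.211797 * 2.56 / 0.4087 = 1.39298 dB/m
Total Att = 1.39298 * 5.9 = 8.2186 dB


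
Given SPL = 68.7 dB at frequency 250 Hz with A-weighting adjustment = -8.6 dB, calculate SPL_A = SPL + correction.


A-weighting table: 250 Hz -> -8.6 dB correction
SPL_A = SPL + correction = 68.7 + (-8.6) = 60.1 dBA


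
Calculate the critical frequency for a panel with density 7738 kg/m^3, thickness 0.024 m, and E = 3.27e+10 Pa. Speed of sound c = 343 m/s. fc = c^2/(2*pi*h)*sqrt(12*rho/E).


12*rho/E = 12*7738/3.27e+10 = 2.83963e-06
sqrt(12*rho/E) = sqrt(2.83963e-06) = 0.00168512
c^2/(2*pi*h) = 343^2/(2*pi*0.024) = 780184
fc = 780184 * 0.00168512 = 1314.7 Hz


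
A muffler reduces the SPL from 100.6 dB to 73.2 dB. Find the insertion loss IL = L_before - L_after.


Insertion loss = SPL without muffler - SPL with muffler
IL = 100.6 - 73.2 = 27.4 dB


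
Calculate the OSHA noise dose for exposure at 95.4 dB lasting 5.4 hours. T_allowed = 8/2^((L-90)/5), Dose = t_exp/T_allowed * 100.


T_allowed = 8 / 2^((95.4 - 90)/5) = 3.78423 hr
Dose = 5.4 / 3.78423 * 100 = 142.7 %


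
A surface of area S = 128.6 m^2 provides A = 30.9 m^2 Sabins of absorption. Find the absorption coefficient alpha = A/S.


Absorption coefficient = absorbed power / incident power
alpha = A / S = 30.9 / 128.6 = 0.24028


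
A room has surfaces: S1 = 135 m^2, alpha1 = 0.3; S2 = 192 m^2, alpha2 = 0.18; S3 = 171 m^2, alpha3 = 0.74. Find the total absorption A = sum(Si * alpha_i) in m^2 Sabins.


135 * 0.3 = 40.5
192 * 0.18 = 34.56
171 * 0.74 = 126.54
A_total = 40.5 + 34.56 + 126.54 = 201.6 m^2


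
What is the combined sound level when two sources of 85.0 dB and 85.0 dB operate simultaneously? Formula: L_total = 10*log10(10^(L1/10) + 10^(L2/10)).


10^(85.0/10) = 3.16228e+08
10^(85.0/10) = 3.16228e+08
Sum = 3.16228e+08 + 3.16228e+08 = 6.32456e+08
L_total = 10*log10(6.32456e+08) = 88.01 dB


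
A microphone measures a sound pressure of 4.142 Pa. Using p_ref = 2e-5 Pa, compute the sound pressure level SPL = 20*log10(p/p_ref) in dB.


p / p_ref = 4.142 / 2e-5 = 207100
SPL = 20 * log10(207100) = 106.32 dB


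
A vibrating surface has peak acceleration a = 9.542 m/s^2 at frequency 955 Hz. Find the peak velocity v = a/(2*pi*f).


omega = 2*pi*f = 2*pi*955 = 6000.44 rad/s
v = a / omega = 9.542 / 6000.44 = 0.0015902 m/s


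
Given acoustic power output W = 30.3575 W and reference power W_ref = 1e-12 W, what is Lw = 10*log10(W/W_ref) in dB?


W / W_ref = 30.3575 / 1e-12 = 3.03575e+13
Lw = 10 * log10(3.03575e+13) = 134.82 dB
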